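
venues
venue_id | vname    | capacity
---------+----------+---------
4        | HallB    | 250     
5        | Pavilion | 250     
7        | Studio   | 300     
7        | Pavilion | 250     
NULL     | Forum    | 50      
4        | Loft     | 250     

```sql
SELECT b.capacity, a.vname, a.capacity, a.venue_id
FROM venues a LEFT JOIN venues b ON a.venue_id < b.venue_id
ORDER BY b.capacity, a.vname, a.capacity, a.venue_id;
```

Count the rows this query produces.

LEFT JOIN keeps every row from `venues a`; unmatched rows get NULL for `venues b`'s columns.
Matching on a.venue_id < b.venue_id. A NULL in a compared column never satisfies the condition.
Matched pairs: 8; unmatched a rows kept: 3.
Total: 8 matched + 3 padded = 11 rows.

11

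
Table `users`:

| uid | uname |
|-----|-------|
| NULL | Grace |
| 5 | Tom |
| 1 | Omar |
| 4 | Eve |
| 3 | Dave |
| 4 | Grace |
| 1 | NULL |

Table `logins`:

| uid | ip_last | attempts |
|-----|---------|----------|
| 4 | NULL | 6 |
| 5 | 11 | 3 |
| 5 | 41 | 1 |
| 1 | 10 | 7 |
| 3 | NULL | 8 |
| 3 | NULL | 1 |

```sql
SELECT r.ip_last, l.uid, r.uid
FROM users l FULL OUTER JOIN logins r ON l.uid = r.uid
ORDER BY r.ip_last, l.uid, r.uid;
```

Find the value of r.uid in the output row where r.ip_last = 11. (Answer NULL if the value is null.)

5

FULL OUTER JOIN keeps every row from both sides; unmatched rows get NULL for the other side's columns.
Matching on l.uid = r.uid. A NULL in a compared column never satisfies the condition.
Matched pairs: 8; unmatched l rows kept: 1; unmatched r rows kept: 0.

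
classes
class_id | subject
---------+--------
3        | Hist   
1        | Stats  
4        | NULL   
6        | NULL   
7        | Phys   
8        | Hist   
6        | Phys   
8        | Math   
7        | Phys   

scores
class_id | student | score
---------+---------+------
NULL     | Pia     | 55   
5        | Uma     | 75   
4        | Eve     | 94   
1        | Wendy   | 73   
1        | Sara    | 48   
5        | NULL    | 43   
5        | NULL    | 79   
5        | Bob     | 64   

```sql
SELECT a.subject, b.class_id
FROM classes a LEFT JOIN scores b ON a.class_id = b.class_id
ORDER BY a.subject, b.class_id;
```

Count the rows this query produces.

LEFT JOIN keeps every row from `classes`; unmatched rows get NULL for `scores`'s columns.
Matching on a.class_id = b.class_id. A NULL in a compared column never satisfies the condition.
Matched pairs: 3; unmatched a rows kept: 7.
Total: 3 matched + 7 padded = 10 rows.

10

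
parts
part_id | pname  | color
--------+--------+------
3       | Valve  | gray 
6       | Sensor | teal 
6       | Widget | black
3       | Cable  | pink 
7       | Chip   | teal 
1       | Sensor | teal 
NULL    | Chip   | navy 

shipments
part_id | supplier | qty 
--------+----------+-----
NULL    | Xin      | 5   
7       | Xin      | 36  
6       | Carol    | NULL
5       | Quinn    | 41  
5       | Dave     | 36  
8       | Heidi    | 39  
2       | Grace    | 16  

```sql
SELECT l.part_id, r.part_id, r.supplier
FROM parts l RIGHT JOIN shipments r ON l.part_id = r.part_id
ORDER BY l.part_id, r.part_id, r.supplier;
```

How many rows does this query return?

RIGHT JOIN keeps every row from `shipments`; unmatched rows get NULL for `parts`'s columns.
Matching on l.part_id = r.part_id. A NULL in a compared column never satisfies the condition.
Matched pairs: 3; unmatched r rows kept: 5.
Total: 3 matched + 5 padded = 8 rows.

8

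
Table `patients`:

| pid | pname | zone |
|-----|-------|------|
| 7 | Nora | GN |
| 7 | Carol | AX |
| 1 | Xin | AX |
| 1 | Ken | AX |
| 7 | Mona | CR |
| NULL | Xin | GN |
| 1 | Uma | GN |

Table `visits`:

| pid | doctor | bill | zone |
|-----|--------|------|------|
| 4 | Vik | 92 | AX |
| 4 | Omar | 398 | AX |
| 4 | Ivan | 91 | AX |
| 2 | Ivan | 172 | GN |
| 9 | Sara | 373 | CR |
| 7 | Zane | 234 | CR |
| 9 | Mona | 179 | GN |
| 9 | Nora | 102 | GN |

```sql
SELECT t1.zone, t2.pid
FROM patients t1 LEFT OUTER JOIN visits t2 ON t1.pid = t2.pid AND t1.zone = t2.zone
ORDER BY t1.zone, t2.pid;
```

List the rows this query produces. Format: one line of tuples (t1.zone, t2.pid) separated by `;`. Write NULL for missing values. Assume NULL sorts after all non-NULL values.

(AX, NULL); (AX, NULL); (AX, NULL); (CR, 7); (GN, NULL); (GN, NULL); (GN, NULL)

LEFT JOIN keeps every row from `patients`; unmatched rows get NULL for `visits`'s columns.
Matching on t1.pid = t2.pid AND t1.zone = t2.zone. A NULL in a compared column never satisfies the condition.
Matched pairs: 1; unmatched t1 rows kept: 6.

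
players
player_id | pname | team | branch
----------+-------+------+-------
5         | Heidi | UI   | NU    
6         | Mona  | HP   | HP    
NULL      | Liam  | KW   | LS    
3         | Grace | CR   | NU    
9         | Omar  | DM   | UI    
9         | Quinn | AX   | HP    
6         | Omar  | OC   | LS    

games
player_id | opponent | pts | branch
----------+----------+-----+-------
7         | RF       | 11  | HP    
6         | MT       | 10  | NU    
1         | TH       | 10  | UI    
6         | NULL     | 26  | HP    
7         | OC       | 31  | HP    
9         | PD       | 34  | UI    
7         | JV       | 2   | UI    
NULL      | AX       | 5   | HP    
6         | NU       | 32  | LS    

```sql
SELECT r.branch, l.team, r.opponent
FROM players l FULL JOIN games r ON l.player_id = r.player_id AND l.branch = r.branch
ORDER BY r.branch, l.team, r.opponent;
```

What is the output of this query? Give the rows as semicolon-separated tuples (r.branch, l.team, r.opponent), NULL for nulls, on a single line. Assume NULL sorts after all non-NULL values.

(HP, HP, NULL); (HP, NULL, AX); (HP, NULL, OC); (HP, NULL, RF); (LS, OC, NU); (NU, NULL, MT); (UI, DM, PD); (UI, NULL, JV); (UI, NULL, TH); (NULL, AX, NULL); (NULL, CR, NULL); (NULL, KW, NULL); (NULL, UI, NULL)

FULL OUTER JOIN keeps every row from both sides; unmatched rows get NULL for the other side's columns.
Matching on l.player_id = r.player_id AND l.branch = r.branch. A NULL in a compared column never satisfies the condition.
- l row (player_id=5, branch=NU): no match → kept, r columns NULL.
- l row (player_id=6, branch=HP): matches 1 r row(s) → 1 output row(s).
- l row (player_id=NULL, branch=LS): no match → kept, r columns NULL.
- l row (player_id=3, branch=NU): no match → kept, r columns NULL.
- l row (player_id=9, branch=UI): matches 1 r row(s) → 1 output row(s).
- l row (player_id=9, branch=HP): no match → kept, r columns NULL.
- l row (player_id=6, branch=LS): matches 1 r row(s) → 1 output row(s).
- plus 6 unmatched r row(s), each kept with NULL l columns.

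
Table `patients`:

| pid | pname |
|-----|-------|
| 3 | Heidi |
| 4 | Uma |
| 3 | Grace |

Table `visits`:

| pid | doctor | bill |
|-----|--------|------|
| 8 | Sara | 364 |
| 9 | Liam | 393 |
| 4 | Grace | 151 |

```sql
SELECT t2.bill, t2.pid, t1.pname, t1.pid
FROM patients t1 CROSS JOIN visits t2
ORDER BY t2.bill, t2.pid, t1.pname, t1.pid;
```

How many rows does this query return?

9

CROSS JOIN pairs every row of `patients` with every row of `visits`: 3 × 3 = 9 rows.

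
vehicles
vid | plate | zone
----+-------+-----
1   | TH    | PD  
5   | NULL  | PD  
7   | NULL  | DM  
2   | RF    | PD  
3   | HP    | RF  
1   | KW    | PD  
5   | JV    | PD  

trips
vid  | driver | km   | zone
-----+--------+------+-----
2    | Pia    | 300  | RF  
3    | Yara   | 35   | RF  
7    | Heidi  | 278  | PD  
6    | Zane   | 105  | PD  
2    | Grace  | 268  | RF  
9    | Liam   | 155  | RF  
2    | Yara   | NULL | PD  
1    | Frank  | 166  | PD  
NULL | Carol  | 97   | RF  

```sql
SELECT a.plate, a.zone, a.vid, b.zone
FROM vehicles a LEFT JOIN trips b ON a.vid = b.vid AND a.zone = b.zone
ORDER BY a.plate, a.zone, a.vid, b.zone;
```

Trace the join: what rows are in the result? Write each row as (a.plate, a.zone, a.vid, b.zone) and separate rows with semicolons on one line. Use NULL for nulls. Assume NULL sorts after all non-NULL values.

LEFT JOIN keeps every row from `vehicles`; unmatched rows get NULL for `trips`'s columns.
Matching on a.vid = b.vid AND a.zone = b.zone. A NULL in a compared column never satisfies the condition.
- a (vid=1, zone=PD) pairs with 1 row(s) of b.
- a (vid=5, zone=PD) has no partner → padded with NULL.
- a (vid=7, zone=DM) has no partner → padded with NULL.
- a (vid=2, zone=PD) pairs with 1 row(s) of b.
- a (vid=3, zone=RF) pairs with 1 row(s) of b.
- a (vid=1, zone=PD) pairs with 1 row(s) of b.
- a (vid=5, zone=PD) has no partner → padded with NULL.
After projecting and ordering:
a.plate | a.zone | a.vid | b.zone
HP | RF | 3 | RF
JV | PD | 5 | NULL
KW | PD | 1 | PD
RF | PD | 2 | PD
TH | PD | 1 | PD
NULL | DM | 7 | NULL
NULL | PD | 5 | NULL

(HP, RF, 3, RF); (JV, PD, 5, NULL); (KW, PD, 1, PD); (RF, PD, 2, PD); (TH, PD, 1, PD); (NULL, DM, 7, NULL); (NULL, PD, 5, NULL)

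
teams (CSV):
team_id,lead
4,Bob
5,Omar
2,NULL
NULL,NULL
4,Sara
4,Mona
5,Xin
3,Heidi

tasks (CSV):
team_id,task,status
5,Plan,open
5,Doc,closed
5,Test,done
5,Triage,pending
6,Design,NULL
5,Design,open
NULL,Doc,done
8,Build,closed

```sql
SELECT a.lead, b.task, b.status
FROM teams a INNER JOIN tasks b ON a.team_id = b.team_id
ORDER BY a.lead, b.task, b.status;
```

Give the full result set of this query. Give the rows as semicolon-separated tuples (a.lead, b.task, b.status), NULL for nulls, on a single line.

(Omar, Design, open); (Omar, Doc, closed); (Omar, Plan, open); (Omar, Test, done); (Omar, Triage, pending); (Xin, Design, open); (Xin, Doc, closed); (Xin, Plan, open); (Xin, Test, done); (Xin, Triage, pending)

INNER JOIN keeps only pairs where the ON condition holds.
Matching on a.team_id = b.team_id. A NULL in a compared column never satisfies the condition.
Matched pairs: 10.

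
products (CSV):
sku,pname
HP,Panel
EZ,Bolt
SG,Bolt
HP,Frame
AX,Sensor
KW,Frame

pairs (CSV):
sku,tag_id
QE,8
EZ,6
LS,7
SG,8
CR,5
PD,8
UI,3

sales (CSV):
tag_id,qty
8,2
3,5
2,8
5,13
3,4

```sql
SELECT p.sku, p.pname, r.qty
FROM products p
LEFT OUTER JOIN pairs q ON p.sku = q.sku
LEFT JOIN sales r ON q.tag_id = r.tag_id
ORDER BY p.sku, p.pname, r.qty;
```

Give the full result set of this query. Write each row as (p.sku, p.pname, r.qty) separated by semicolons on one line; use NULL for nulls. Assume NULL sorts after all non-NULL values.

Step 1 — p LEFT JOIN q on sku → 6 row(s).
Then LEFT JOIN `sales r` on tag_id: each of those 6 rows is kept; rows whose q.tag_id has no match in r get NULL for r's columns.

(AX, Sensor, NULL); (EZ, Bolt, NULL); (HP, Frame, NULL); (HP, Panel, NULL); (KW, Frame, NULL); (SG, Bolt, 2)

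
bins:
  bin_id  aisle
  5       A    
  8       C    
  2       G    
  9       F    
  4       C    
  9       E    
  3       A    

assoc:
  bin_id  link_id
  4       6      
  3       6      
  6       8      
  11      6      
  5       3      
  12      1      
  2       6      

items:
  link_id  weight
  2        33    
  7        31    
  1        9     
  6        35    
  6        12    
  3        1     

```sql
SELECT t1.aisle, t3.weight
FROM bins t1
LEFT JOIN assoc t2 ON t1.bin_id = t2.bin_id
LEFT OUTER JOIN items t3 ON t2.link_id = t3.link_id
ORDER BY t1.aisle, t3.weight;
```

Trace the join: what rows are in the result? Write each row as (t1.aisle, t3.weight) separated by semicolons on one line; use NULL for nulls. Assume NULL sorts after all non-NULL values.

Joins associate left-to-right: bins LEFT JOIN assoc on bin_id gives 7 intermediate row(s).
Then LEFT JOIN `items t3` on link_id: each of those 7 rows is kept; rows whose t2.link_id has no match in t3 get NULL for t3's columns.

(A, 1); (A, 12); (A, 35); (C, 12); (C, 35); (C, NULL); (E, NULL); (F, NULL); (G, 12); (G, 35)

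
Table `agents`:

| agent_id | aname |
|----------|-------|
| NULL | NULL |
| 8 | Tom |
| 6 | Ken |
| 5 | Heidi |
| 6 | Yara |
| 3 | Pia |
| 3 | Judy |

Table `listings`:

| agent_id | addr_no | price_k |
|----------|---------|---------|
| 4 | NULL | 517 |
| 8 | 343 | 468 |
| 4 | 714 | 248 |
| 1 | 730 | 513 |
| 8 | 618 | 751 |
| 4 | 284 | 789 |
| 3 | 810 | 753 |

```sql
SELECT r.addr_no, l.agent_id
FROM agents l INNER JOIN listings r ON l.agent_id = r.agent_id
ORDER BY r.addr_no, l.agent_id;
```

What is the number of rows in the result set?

4

INNER JOIN keeps only pairs where the ON condition holds.
Matching on l.agent_id = r.agent_id. A NULL in a compared column never satisfies the condition.
Matched pairs: 4.
Total: 4 rows.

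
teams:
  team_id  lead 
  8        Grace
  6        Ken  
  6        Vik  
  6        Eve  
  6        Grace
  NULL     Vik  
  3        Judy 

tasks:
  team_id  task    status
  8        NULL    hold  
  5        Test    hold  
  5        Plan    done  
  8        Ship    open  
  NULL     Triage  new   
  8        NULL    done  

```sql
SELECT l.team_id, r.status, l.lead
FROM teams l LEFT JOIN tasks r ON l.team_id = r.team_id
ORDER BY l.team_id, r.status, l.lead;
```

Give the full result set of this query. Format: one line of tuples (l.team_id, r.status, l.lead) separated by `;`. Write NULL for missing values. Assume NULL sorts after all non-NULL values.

LEFT JOIN keeps every row from `teams`; unmatched rows get NULL for `tasks`'s columns.
Matching on l.team_id = r.team_id. A NULL in a compared column never satisfies the condition.
- l[0] team_id=8 → 3 match(es) in r → 3 row(s).
- l[1] team_id=6 → no match; kept with NULLs on the r side.
- l[2] team_id=6 → no match; kept with NULLs on the r side.
- l[3] team_id=6 → no match; kept with NULLs on the r side.
- l[4] team_id=6 → no match; kept with NULLs on the r side.
- l[5] team_id=NULL → no match; kept with NULLs on the r side.
- l[6] team_id=3 → no match; kept with NULLs on the r side.
After projecting and ordering:
l.team_id | r.status | l.lead
3 | NULL | Judy
6 | NULL | Eve
6 | NULL | Grace
6 | NULL | Ken
6 | NULL | Vik
8 | done | Grace
8 | hold | Grace
8 | open | Grace
NULL | NULL | Vik

(3, NULL, Judy); (6, NULL, Eve); (6, NULL, Grace); (6, NULL, Ken); (6, NULL, Vik); (8, done, Grace); (8, hold, Grace); (8, open, Grace); (NULL, NULL, Vik)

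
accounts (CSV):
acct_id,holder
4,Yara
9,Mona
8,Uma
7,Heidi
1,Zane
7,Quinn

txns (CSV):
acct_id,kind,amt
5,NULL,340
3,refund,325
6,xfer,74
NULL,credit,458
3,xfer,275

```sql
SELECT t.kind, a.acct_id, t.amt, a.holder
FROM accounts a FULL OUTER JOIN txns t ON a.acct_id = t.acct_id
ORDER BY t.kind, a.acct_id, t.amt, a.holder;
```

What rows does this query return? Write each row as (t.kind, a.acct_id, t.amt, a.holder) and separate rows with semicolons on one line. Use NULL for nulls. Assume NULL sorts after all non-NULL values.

(credit, NULL, 458, NULL); (refund, NULL, 325, NULL); (xfer, NULL, 74, NULL); (xfer, NULL, 275, NULL); (NULL, 1, NULL, Zane); (NULL, 4, NULL, Yara); (NULL, 7, NULL, Heidi); (NULL, 7, NULL, Quinn); (NULL, 8, NULL, Uma); (NULL, 9, NULL, Mona); (NULL, NULL, 340, NULL)

FULL OUTER JOIN keeps every row from both sides; unmatched rows get NULL for the other side's columns.
Matching on a.acct_id = t.acct_id. A NULL in a compared column never satisfies the condition.
- a row (acct_id=4): no match → kept, t columns NULL.
- a row (acct_id=9): no match → kept, t columns NULL.
- a row (acct_id=8): no match → kept, t columns NULL.
- a row (acct_id=7): no match → kept, t columns NULL.
- a row (acct_id=1): no match → kept, t columns NULL.
- a row (acct_id=7): no match → kept, t columns NULL.
- plus 5 unmatched t row(s), each kept with NULL a columns.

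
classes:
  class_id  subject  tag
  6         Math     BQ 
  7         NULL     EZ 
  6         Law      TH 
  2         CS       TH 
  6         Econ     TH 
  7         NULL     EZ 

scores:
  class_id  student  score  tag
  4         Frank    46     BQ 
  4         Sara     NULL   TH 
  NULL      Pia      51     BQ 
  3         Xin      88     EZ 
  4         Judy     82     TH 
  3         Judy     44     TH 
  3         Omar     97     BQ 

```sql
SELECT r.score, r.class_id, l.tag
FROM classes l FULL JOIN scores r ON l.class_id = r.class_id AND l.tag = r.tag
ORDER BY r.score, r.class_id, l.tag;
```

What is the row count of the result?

13

FULL OUTER JOIN keeps every row from both sides; unmatched rows get NULL for the other side's columns.
Matching on l.class_id = r.class_id AND l.tag = r.tag. A NULL in a compared column never satisfies the condition.
- l (class_id=6, tag=BQ) has no partner → padded with NULL.
- l (class_id=7, tag=EZ) has no partner → padded with NULL.
- l (class_id=6, tag=TH) has no partner → padded with NULL.
- l (class_id=2, tag=TH) has no partner → padded with NULL.
- l (class_id=6, tag=TH) has no partner → padded with NULL.
- l (class_id=7, tag=EZ) has no partner → padded with NULL.
- plus 7 unmatched r row(s), each kept with NULL l columns.
Total: 0 matched + 13 padded = 13 rows.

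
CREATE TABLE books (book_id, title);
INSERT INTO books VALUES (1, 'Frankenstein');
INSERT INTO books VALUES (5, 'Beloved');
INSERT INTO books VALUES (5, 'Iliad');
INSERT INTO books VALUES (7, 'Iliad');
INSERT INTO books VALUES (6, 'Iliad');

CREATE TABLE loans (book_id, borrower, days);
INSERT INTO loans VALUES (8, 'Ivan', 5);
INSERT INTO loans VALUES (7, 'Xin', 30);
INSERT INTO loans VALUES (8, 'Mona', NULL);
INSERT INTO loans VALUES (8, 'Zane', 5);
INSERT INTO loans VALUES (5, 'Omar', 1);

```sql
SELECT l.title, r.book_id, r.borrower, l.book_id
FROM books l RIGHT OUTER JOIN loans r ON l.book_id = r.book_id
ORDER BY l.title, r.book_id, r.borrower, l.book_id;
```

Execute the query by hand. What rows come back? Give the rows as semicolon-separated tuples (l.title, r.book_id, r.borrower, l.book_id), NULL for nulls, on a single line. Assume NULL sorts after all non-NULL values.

RIGHT JOIN keeps every row from `loans`; unmatched rows get NULL for `books`'s columns.
Matching on l.book_id = r.book_id.
- book_id=1: no matching r row.
- book_id=5: 1 matching r row(s), so 1 row(s) emitted.
- book_id=5: 1 matching r row(s), so 1 row(s) emitted.
- book_id=7: 1 matching r row(s), so 1 row(s) emitted.
- book_id=6: no matching r row.
- 3 r row(s) had no l match → kept, l columns NULL.
After projecting and ordering:
l.title | r.book_id | r.borrower | l.book_id
Beloved | 5 | Omar | 5
Iliad | 5 | Omar | 5
Iliad | 7 | Xin | 7
NULL | 8 | Ivan | NULL
NULL | 8 | Mona | NULL
NULL | 8 | Zane | NULL

(Beloved, 5, Omar, 5); (Iliad, 5, Omar, 5); (Iliad, 7, Xin, 7); (NULL, 8, Ivan, NULL); (NULL, 8, Mona, NULL); (NULL, 8, Zane, NULL)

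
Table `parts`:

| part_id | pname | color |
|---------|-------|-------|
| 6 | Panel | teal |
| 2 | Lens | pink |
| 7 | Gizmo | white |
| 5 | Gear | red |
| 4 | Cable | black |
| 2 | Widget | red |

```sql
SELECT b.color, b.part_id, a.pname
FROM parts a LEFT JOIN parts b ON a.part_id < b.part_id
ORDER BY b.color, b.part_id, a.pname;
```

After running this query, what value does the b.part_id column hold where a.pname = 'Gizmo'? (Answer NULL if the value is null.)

LEFT JOIN keeps every row from `parts a`; unmatched rows get NULL for `parts b`'s columns.
Matching on a.part_id < b.part_id.
- a row (part_id=6): matches 1 b row(s) → 1 output row(s).
- a row (part_id=2): matches 4 b row(s) → 4 output row(s).
- a row (part_id=7): no match → kept, b columns NULL.
- a row (part_id=5): matches 2 b row(s) → 2 output row(s).
- a row (part_id=4): matches 3 b row(s) → 3 output row(s).
- a row (part_id=2): matches 4 b row(s) → 4 output row(s).

NULL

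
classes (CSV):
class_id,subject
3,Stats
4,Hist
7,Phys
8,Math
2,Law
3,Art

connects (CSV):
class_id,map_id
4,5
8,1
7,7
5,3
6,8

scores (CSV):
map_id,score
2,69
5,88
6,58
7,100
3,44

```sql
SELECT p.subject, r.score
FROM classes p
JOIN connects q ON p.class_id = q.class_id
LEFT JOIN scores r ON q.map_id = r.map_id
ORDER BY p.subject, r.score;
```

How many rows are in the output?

Joins associate left-to-right: classes INNER JOIN connects on class_id gives 3 intermediate row(s).
Then LEFT JOIN `scores r` on map_id: each of those 3 rows is kept; rows whose q.map_id has no match in r get NULL for r's columns.
Result: 3 row(s).

3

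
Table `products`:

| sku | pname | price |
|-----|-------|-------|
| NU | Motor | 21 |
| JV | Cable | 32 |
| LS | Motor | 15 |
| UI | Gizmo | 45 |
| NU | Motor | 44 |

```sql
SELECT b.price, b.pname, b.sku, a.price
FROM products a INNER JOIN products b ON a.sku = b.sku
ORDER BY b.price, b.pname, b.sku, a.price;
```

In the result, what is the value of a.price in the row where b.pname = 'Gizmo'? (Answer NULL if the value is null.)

INNER JOIN keeps only pairs where the ON condition holds.
Matching on a.sku = b.sku.
- a[0] sku=NU → 2 match(es) in b → 2 row(s).
- a[1] sku=JV → 1 match(es) in b → 1 row(s).
- a[2] sku=LS → 1 match(es) in b → 1 row(s).
- a[3] sku=UI → 1 match(es) in b → 1 row(s).
- a[4] sku=NU → 2 match(es) in b → 2 row(s).

45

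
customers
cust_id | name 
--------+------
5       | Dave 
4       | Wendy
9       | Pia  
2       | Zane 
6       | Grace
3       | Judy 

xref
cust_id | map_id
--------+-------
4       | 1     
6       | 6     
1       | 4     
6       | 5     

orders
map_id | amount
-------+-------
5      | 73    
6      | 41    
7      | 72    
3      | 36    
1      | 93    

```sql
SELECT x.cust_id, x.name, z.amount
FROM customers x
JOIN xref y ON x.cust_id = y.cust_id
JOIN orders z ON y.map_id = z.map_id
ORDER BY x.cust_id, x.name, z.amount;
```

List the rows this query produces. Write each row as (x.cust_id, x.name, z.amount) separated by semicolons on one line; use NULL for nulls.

Step 1 — x INNER JOIN y on cust_id → 3 row(s).
Then INNER JOIN `orders z` on map_id: keep only rows whose y.map_id appears in z.

(4, Wendy, 93); (6, Grace, 41); (6, Grace, 73)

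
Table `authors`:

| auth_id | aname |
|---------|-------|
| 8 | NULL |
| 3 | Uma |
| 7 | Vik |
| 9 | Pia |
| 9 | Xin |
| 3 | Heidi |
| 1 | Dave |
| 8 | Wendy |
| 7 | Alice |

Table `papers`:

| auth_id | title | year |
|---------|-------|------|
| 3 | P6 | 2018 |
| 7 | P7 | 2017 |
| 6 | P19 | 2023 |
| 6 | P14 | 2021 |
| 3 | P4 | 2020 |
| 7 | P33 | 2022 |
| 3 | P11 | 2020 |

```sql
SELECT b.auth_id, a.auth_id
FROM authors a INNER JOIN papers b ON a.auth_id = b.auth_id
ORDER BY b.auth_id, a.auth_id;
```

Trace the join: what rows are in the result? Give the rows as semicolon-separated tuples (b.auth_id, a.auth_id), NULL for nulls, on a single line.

INNER JOIN keeps only pairs where the ON condition holds.
Matching on a.auth_id = b.auth_id.
Matched pairs: 10.

(3, 3); (3, 3); (3, 3); (3, 3); (3, 3); (3, 3); (7, 7); (7, 7); (7, 7); (7, 7)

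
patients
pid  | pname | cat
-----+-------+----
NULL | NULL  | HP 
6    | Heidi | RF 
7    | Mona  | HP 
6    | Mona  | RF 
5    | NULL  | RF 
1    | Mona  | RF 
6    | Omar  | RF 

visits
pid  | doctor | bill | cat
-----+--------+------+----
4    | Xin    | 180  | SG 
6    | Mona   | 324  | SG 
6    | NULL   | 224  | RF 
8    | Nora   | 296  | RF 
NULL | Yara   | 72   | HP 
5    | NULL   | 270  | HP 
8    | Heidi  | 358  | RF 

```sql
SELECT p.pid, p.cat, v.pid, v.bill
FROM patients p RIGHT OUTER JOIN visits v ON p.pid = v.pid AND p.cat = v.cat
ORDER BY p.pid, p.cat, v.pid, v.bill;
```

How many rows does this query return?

9

RIGHT JOIN keeps every row from `visits`; unmatched rows get NULL for `patients`'s columns.
Matching on p.pid = v.pid AND p.cat = v.cat. A NULL in a compared column never satisfies the condition.
- pid=NULL, cat=HP: no matching v row.
- pid=6, cat=RF: 1 matching v row(s), so 1 row(s) emitted.
- pid=7, cat=HP: no matching v row.
- pid=6, cat=RF: 1 matching v row(s), so 1 row(s) emitted.
- pid=5, cat=RF: no matching v row.
- pid=1, cat=RF: no matching v row.
- pid=6, cat=RF: 1 matching v row(s), so 1 row(s) emitted.
- plus 6 unmatched v row(s), each kept with NULL p columns.
Total: 3 matched + 6 padded = 9 rows.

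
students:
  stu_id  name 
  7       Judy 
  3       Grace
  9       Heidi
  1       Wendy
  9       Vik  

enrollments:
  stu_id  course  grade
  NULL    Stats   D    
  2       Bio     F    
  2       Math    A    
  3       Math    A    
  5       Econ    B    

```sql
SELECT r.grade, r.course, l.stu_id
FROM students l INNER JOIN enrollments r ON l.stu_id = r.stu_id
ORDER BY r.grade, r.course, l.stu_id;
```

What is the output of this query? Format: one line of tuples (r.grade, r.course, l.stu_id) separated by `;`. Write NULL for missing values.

(A, Math, 3)

INNER JOIN keeps only pairs where the ON condition holds.
Matching on l.stu_id = r.stu_id. A NULL in a compared column never satisfies the condition.
- l[0] stu_id=7 → no match; dropped.
- l[1] stu_id=3 → 1 match(es) in r → 1 row(s).
- l[2] stu_id=9 → no match; dropped.
- l[3] stu_id=1 → no match; dropped.
- l[4] stu_id=9 → no match; dropped.
After projecting and ordering:
r.grade | r.course | l.stu_id
A | Math | 3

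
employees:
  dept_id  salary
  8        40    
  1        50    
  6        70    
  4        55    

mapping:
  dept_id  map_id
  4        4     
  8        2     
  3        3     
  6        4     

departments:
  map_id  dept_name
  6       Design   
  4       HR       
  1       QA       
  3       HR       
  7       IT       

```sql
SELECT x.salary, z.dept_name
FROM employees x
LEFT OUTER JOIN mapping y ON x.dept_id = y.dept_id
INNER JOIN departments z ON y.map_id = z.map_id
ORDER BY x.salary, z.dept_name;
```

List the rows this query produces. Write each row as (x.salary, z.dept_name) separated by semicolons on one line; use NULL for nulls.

(55, HR); (70, HR)

Evaluate left to right. First `employees x LEFT JOIN mapping y` on dept_id: 4 row(s).
Then INNER JOIN `departments z` on map_id: keep only rows whose y.map_id appears in z.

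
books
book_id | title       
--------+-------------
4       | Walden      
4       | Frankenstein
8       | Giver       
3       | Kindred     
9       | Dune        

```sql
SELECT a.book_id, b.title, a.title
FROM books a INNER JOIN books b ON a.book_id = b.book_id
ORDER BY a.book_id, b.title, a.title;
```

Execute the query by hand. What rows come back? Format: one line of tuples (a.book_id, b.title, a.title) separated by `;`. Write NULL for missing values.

(3, Kindred, Kindred); (4, Frankenstein, Frankenstein); (4, Frankenstein, Walden); (4, Walden, Frankenstein); (4, Walden, Walden); (8, Giver, Giver); (9, Dune, Dune)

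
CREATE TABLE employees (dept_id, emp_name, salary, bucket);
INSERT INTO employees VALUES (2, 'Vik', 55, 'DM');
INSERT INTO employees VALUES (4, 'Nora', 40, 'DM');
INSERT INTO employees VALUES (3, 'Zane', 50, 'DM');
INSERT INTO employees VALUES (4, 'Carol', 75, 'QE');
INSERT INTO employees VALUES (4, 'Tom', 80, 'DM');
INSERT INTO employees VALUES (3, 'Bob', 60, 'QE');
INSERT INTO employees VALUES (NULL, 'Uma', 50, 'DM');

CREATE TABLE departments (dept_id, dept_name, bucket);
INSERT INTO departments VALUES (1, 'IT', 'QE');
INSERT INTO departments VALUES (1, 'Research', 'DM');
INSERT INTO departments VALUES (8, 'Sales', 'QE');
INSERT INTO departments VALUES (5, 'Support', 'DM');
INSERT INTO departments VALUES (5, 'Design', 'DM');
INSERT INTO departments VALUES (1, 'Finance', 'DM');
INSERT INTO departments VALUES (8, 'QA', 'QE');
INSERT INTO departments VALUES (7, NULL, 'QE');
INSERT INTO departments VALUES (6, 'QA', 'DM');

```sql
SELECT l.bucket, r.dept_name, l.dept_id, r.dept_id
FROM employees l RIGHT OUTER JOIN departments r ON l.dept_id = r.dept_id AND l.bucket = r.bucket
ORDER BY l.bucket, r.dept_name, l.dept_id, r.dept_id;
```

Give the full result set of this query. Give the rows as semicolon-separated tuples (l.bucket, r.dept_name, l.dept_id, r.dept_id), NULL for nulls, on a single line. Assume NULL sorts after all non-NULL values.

RIGHT JOIN keeps every row from `departments`; unmatched rows get NULL for `employees`'s columns.
Matching on l.dept_id = r.dept_id AND l.bucket = r.bucket. A NULL in a compared column never satisfies the condition.
- l (dept_id=2, bucket=DM) has no partner in r.
- l (dept_id=4, bucket=DM) has no partner in r.
- l (dept_id=3, bucket=DM) has no partner in r.
- l (dept_id=4, bucket=QE) has no partner in r.
- l (dept_id=4, bucket=DM) has no partner in r.
- l (dept_id=3, bucket=QE) has no partner in r.
- l (dept_id=NULL, bucket=DM) has no partner in r.
- 9 row(s) from r found no l partner → padded with NULL.
After projecting and ordering:
l.bucket | r.dept_name | l.dept_id | r.dept_id
NULL | Design | NULL | 5
NULL | Finance | NULL | 1
NULL | IT | NULL | 1
NULL | QA | NULL | 6
NULL | QA | NULL | 8
NULL | Research | NULL | 1
NULL | Sales | NULL | 8
NULL | Support | NULL | 5
NULL | NULL | NULL | 7

(NULL, Design, NULL, 5); (NULL, Finance, NULL, 1); (NULL, IT, NULL, 1); (NULL, QA, NULL, 6); (NULL, QA, NULL, 8); (NULL, Research, NULL, 1); (NULL, Sales, NULL, 8); (NULL, Support, NULL, 5); (NULL, NULL, NULL, 7)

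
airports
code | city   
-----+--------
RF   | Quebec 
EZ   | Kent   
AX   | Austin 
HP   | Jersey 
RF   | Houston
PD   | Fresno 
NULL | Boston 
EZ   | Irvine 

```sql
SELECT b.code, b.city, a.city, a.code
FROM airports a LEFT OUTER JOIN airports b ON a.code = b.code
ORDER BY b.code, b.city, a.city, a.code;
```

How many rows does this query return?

12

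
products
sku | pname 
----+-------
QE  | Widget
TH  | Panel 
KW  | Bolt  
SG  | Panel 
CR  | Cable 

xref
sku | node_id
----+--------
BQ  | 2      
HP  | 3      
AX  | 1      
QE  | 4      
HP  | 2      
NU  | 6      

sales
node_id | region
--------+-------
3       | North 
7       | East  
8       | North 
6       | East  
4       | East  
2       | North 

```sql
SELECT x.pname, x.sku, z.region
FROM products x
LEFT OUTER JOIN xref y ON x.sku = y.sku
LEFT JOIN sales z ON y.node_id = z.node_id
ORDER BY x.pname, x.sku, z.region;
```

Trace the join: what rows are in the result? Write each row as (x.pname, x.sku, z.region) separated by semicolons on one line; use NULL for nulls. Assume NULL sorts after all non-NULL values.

(Bolt, KW, NULL); (Cable, CR, NULL); (Panel, SG, NULL); (Panel, TH, NULL); (Widget, QE, East)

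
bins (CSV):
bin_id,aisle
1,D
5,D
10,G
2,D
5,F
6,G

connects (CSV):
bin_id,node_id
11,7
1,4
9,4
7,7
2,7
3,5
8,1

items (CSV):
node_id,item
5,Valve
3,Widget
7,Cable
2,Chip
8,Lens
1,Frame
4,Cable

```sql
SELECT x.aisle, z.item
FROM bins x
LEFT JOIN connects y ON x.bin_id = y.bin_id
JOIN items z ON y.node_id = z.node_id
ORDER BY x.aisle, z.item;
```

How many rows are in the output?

2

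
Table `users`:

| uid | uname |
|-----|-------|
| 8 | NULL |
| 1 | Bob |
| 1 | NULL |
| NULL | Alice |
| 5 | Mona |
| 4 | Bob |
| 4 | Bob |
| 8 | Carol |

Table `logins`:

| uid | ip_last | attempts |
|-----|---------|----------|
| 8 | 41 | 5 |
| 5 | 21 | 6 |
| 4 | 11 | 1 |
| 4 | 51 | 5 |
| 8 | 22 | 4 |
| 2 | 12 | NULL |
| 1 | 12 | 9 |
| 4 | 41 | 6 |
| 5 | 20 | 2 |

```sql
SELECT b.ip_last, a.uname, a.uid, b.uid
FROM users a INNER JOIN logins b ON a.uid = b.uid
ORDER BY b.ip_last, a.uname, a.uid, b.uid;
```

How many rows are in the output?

INNER JOIN keeps only pairs where the ON condition holds.
Matching on a.uid = b.uid. A NULL in a compared column never satisfies the condition.
- a (uid=8) pairs with 2 row(s) of b.
- a (uid=1) pairs with 1 row(s) of b.
- a (uid=1) pairs with 1 row(s) of b.
- a (uid=NULL) has no partner → excluded.
- a (uid=5) pairs with 2 row(s) of b.
- a (uid=4) pairs with 3 row(s) of b.
- a (uid=4) pairs with 3 row(s) of b.
- a (uid=8) pairs with 2 row(s) of b.
Total: 14 rows.

14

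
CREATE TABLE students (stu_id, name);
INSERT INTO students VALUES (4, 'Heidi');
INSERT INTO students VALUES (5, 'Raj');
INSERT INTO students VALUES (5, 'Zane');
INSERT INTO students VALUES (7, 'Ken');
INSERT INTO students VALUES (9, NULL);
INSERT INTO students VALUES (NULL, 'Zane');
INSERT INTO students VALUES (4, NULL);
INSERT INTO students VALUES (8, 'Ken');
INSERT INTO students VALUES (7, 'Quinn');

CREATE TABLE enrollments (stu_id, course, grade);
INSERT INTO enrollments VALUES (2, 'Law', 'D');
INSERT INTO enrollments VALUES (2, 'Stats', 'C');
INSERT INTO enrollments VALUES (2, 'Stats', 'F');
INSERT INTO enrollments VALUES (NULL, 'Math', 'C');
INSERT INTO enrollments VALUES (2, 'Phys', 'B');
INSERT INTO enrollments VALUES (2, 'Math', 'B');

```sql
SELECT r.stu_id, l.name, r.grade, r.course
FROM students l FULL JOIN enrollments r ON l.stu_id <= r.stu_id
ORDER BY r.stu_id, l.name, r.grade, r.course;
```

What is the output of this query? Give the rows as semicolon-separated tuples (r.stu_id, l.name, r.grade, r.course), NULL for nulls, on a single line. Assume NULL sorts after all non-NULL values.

(2, NULL, B, Math); (2, NULL, B, Phys); (2, NULL, C, Stats); (2, NULL, D, Law); (2, NULL, F, Stats); (NULL, Heidi, NULL, NULL); (NULL, Ken, NULL, NULL); (NULL, Ken, NULL, NULL); (NULL, Quinn, NULL, NULL); (NULL, Raj, NULL, NULL); (NULL, Zane, NULL, NULL); (NULL, Zane, NULL, NULL); (NULL, NULL, C, Math); (NULL, NULL, NULL, NULL); (NULL, NULL, NULL, NULL)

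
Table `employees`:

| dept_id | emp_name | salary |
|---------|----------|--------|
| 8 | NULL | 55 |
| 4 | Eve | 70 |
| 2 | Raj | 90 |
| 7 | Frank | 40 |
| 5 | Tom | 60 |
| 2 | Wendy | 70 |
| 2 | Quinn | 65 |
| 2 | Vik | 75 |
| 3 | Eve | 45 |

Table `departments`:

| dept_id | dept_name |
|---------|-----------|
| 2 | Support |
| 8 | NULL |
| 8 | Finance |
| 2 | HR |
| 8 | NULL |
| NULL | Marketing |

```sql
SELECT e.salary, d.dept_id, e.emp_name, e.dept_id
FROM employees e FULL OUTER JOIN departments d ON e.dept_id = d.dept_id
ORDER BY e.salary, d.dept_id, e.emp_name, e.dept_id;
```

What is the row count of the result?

16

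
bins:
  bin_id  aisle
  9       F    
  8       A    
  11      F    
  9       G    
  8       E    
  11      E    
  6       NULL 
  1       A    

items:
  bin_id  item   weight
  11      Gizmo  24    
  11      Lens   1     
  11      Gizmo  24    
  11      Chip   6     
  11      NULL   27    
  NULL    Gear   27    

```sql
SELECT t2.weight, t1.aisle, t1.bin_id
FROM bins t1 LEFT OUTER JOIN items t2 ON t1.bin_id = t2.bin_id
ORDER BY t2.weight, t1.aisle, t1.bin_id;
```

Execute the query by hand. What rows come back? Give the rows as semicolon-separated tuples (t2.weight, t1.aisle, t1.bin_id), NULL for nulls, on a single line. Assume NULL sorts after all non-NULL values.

LEFT JOIN keeps every row from `bins`; unmatched rows get NULL for `items`'s columns.
Matching on t1.bin_id = t2.bin_id. A NULL in a compared column never satisfies the condition.
- bin_id=9: no t2 row matches, row kept with t2 columns NULL.
- bin_id=8: no t2 row matches, row kept with t2 columns NULL.
- bin_id=11: 5 matching t2 row(s), so 5 row(s) emitted.
- bin_id=9: no t2 row matches, row kept with t2 columns NULL.
- bin_id=8: no t2 row matches, row kept with t2 columns NULL.
- bin_id=11: 5 matching t2 row(s), so 5 row(s) emitted.
- bin_id=6: no t2 row matches, row kept with t2 columns NULL.
- bin_id=1: no t2 row matches, row kept with t2 columns NULL.

(1, E, 11); (1, F, 11); (6, E, 11); (6, F, 11); (24, E, 11); (24, E, 11); (24, F, 11); (24, F, 11); (27, E, 11); (27, F, 11); (NULL, A, 1); (NULL, A, 8); (NULL, E, 8); (NULL, F, 9); (NULL, G, 9); (NULL, NULL, 6)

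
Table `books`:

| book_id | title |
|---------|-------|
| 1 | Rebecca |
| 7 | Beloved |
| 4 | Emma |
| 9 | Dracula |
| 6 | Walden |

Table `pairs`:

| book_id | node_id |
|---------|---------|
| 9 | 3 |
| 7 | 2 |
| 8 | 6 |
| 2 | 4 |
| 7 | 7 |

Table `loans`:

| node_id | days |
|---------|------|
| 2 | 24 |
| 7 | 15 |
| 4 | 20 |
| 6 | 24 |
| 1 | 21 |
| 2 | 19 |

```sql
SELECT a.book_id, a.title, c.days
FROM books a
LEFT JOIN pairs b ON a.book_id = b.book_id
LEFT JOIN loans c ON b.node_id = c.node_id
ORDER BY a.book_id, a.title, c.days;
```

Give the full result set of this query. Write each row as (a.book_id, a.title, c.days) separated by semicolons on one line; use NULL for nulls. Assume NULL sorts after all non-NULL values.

(1, Rebecca, NULL); (4, Emma, NULL); (6, Walden, NULL); (7, Beloved, 15); (7, Beloved, 19); (7, Beloved, 24); (9, Dracula, NULL)

Joins associate left-to-right: books LEFT JOIN pairs on book_id gives 6 intermediate row(s).
Then LEFT JOIN `loans c` on node_id: each of those 6 rows is kept; rows whose b.node_id has no match in c get NULL for c's columns.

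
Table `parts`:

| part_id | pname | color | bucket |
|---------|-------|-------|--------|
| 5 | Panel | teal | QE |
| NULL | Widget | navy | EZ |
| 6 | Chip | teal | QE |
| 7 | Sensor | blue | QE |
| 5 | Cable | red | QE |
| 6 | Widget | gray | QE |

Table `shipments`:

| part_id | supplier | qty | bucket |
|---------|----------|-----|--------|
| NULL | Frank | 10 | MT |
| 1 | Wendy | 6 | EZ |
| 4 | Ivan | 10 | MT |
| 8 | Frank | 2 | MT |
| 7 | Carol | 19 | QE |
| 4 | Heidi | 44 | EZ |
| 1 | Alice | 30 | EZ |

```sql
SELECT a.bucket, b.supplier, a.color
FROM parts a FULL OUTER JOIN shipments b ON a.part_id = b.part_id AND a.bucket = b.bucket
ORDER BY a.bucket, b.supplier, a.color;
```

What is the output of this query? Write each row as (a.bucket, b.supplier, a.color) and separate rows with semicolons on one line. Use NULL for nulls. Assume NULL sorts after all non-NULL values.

(EZ, NULL, navy); (QE, Carol, blue); (QE, NULL, gray); (QE, NULL, red); (QE, NULL, teal); (QE, NULL, teal); (NULL, Alice, NULL); (NULL, Frank, NULL); (NULL, Frank, NULL); (NULL, Heidi, NULL); (NULL, Ivan, NULL); (NULL, Wendy, NULL)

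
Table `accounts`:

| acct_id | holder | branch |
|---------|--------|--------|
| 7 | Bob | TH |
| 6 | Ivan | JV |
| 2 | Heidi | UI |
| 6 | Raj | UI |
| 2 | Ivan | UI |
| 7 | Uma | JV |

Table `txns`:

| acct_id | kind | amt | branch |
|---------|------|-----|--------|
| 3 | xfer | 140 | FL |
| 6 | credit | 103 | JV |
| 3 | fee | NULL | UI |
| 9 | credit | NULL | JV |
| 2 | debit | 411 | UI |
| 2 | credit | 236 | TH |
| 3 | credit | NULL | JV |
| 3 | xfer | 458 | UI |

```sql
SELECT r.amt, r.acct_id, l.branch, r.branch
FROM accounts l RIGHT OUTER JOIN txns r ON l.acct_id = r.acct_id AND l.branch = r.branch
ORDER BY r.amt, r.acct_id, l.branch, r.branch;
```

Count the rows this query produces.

9

RIGHT JOIN keeps every row from `txns`; unmatched rows get NULL for `accounts`'s columns.
Matching on l.acct_id = r.acct_id AND l.branch = r.branch.
- l[0] acct_id=7, branch=TH → no match.
- l[1] acct_id=6, branch=JV → 1 match(es) in r → 1 row(s).
- l[2] acct_id=2, branch=UI → 1 match(es) in r → 1 row(s).
- l[3] acct_id=6, branch=UI → no match.
- l[4] acct_id=2, branch=UI → 1 match(es) in r → 1 row(s).
- l[5] acct_id=7, branch=JV → no match.
- 6 r row(s) had no l match → kept, l columns NULL.
Total: 3 matched + 6 padded = 9 rows.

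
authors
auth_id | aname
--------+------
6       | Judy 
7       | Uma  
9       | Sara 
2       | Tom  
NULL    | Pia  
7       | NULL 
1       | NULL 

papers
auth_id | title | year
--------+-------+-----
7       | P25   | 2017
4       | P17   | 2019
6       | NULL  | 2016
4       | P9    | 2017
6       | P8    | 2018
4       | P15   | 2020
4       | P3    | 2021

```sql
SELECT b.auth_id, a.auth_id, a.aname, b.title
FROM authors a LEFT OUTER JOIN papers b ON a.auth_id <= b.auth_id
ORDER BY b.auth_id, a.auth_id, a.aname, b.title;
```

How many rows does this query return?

21

LEFT JOIN keeps every row from `authors`; unmatched rows get NULL for `papers`'s columns.
Matching on a.auth_id <= b.auth_id. A NULL in a compared column never satisfies the condition.
- a (auth_id=6) pairs with 3 row(s) of b.
- a (auth_id=7) pairs with 1 row(s) of b.
- a (auth_id=9) has no partner → padded with NULL.
- a (auth_id=2) pairs with 7 row(s) of b.
- a (auth_id=NULL) has no partner → padded with NULL.
- a (auth_id=7) pairs with 1 row(s) of b.
- a (auth_id=1) pairs with 7 row(s) of b.
Total: 19 matched + 2 padded = 21 rows.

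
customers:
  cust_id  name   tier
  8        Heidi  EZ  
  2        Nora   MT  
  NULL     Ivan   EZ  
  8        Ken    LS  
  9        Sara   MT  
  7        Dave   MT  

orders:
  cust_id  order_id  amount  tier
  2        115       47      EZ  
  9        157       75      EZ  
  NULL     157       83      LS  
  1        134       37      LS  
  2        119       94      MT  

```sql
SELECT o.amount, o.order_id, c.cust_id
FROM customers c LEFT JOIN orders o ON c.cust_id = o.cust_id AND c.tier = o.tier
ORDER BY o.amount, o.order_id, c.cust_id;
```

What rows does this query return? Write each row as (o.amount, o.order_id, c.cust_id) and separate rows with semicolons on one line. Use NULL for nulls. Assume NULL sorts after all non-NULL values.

(94, 119, 2); (NULL, NULL, 7); (NULL, NULL, 8); (NULL, NULL, 8); (NULL, NULL, 9); (NULL, NULL, NULL)

LEFT JOIN keeps every row from `customers`; unmatched rows get NULL for `orders`'s columns.
Matching on c.cust_id = o.cust_id AND c.tier = o.tier. A NULL in a compared column never satisfies the condition.
- c (cust_id=8, tier=EZ) has no partner → padded with NULL.
- c (cust_id=2, tier=MT) pairs with 1 row(s) of o.
- c (cust_id=NULL, tier=EZ) has no partner → padded with NULL.
- c (cust_id=8, tier=LS) has no partner → padded with NULL.
- c (cust_id=9, tier=MT) has no partner → padded with NULL.
- c (cust_id=7, tier=MT) has no partner → padded with NULL.
After projecting and ordering:
o.amount | o.order_id | c.cust_id
94 | 119 | 2
NULL | NULL | 7
NULL | NULL | 8
NULL | NULL | 8
NULL | NULL | 9
NULL | NULL | NULL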